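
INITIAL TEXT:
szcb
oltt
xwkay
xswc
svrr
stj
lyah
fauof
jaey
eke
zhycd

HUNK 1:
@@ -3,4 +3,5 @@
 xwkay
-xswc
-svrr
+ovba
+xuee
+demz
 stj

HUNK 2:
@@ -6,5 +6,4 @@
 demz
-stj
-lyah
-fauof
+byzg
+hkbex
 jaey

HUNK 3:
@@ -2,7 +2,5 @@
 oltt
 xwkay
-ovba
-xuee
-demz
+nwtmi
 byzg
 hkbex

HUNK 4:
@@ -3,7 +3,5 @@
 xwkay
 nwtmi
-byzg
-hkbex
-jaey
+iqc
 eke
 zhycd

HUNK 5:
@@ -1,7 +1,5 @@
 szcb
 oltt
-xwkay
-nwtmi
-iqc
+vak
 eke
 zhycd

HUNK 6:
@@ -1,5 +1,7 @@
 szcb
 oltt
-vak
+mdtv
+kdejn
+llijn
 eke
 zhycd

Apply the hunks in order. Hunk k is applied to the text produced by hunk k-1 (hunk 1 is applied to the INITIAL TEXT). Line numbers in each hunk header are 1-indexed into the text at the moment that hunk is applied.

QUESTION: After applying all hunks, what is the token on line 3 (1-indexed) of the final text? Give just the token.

Hunk 1: at line 3 remove [xswc,svrr] add [ovba,xuee,demz] -> 12 lines: szcb oltt xwkay ovba xuee demz stj lyah fauof jaey eke zhycd
Hunk 2: at line 6 remove [stj,lyah,fauof] add [byzg,hkbex] -> 11 lines: szcb oltt xwkay ovba xuee demz byzg hkbex jaey eke zhycd
Hunk 3: at line 2 remove [ovba,xuee,demz] add [nwtmi] -> 9 lines: szcb oltt xwkay nwtmi byzg hkbex jaey eke zhycd
Hunk 4: at line 3 remove [byzg,hkbex,jaey] add [iqc] -> 7 lines: szcb oltt xwkay nwtmi iqc eke zhycd
Hunk 5: at line 1 remove [xwkay,nwtmi,iqc] add [vak] -> 5 lines: szcb oltt vak eke zhycd
Hunk 6: at line 1 remove [vak] add [mdtv,kdejn,llijn] -> 7 lines: szcb oltt mdtv kdejn llijn eke zhycd
Final line 3: mdtv

Answer: mdtv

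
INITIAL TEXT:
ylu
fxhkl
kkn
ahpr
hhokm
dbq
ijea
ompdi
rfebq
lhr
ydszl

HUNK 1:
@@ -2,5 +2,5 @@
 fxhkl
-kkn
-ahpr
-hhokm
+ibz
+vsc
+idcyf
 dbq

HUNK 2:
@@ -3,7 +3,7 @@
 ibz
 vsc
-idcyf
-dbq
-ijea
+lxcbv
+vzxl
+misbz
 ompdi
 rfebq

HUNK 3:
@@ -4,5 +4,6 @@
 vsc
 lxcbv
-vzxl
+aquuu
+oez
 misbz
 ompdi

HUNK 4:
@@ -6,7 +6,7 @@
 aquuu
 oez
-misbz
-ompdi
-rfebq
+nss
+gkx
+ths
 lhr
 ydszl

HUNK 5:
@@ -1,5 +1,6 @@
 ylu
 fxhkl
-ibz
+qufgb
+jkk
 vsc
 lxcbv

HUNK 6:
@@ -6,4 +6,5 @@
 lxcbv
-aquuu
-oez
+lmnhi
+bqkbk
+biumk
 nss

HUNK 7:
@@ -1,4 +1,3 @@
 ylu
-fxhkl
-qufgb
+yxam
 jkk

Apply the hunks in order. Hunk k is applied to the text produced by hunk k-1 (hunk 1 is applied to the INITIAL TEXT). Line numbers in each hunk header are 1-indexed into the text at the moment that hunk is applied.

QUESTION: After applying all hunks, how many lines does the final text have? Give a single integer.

Hunk 1: at line 2 remove [kkn,ahpr,hhokm] add [ibz,vsc,idcyf] -> 11 lines: ylu fxhkl ibz vsc idcyf dbq ijea ompdi rfebq lhr ydszl
Hunk 2: at line 3 remove [idcyf,dbq,ijea] add [lxcbv,vzxl,misbz] -> 11 lines: ylu fxhkl ibz vsc lxcbv vzxl misbz ompdi rfebq lhr ydszl
Hunk 3: at line 4 remove [vzxl] add [aquuu,oez] -> 12 lines: ylu fxhkl ibz vsc lxcbv aquuu oez misbz ompdi rfebq lhr ydszl
Hunk 4: at line 6 remove [misbz,ompdi,rfebq] add [nss,gkx,ths] -> 12 lines: ylu fxhkl ibz vsc lxcbv aquuu oez nss gkx ths lhr ydszl
Hunk 5: at line 1 remove [ibz] add [qufgb,jkk] -> 13 lines: ylu fxhkl qufgb jkk vsc lxcbv aquuu oez nss gkx ths lhr ydszl
Hunk 6: at line 6 remove [aquuu,oez] add [lmnhi,bqkbk,biumk] -> 14 lines: ylu fxhkl qufgb jkk vsc lxcbv lmnhi bqkbk biumk nss gkx ths lhr ydszl
Hunk 7: at line 1 remove [fxhkl,qufgb] add [yxam] -> 13 lines: ylu yxam jkk vsc lxcbv lmnhi bqkbk biumk nss gkx ths lhr ydszl
Final line count: 13

Answer: 13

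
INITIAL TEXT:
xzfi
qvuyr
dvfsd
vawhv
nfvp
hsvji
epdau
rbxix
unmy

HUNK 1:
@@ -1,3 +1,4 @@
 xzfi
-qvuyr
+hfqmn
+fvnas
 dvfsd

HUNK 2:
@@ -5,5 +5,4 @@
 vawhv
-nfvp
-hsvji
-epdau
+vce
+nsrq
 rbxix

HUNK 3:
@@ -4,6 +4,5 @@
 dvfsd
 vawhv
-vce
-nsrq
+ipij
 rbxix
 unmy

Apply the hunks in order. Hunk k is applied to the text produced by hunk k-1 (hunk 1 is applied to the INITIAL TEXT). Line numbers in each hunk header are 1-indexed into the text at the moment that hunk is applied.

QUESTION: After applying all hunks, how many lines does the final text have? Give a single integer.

Hunk 1: at line 1 remove [qvuyr] add [hfqmn,fvnas] -> 10 lines: xzfi hfqmn fvnas dvfsd vawhv nfvp hsvji epdau rbxix unmy
Hunk 2: at line 5 remove [nfvp,hsvji,epdau] add [vce,nsrq] -> 9 lines: xzfi hfqmn fvnas dvfsd vawhv vce nsrq rbxix unmy
Hunk 3: at line 4 remove [vce,nsrq] add [ipij] -> 8 lines: xzfi hfqmn fvnas dvfsd vawhv ipij rbxix unmy
Final line count: 8

Answer: 8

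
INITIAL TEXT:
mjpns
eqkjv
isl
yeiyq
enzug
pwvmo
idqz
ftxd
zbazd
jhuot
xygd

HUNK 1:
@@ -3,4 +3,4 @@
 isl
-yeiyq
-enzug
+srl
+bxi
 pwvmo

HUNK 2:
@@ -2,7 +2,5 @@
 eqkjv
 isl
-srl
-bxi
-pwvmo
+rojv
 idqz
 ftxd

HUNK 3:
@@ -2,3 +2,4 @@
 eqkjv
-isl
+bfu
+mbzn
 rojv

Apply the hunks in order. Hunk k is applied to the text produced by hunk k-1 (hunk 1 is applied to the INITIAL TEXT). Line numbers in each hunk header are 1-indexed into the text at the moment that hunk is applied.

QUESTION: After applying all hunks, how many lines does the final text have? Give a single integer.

Hunk 1: at line 3 remove [yeiyq,enzug] add [srl,bxi] -> 11 lines: mjpns eqkjv isl srl bxi pwvmo idqz ftxd zbazd jhuot xygd
Hunk 2: at line 2 remove [srl,bxi,pwvmo] add [rojv] -> 9 lines: mjpns eqkjv isl rojv idqz ftxd zbazd jhuot xygd
Hunk 3: at line 2 remove [isl] add [bfu,mbzn] -> 10 lines: mjpns eqkjv bfu mbzn rojv idqz ftxd zbazd jhuot xygd
Final line count: 10

Answer: 10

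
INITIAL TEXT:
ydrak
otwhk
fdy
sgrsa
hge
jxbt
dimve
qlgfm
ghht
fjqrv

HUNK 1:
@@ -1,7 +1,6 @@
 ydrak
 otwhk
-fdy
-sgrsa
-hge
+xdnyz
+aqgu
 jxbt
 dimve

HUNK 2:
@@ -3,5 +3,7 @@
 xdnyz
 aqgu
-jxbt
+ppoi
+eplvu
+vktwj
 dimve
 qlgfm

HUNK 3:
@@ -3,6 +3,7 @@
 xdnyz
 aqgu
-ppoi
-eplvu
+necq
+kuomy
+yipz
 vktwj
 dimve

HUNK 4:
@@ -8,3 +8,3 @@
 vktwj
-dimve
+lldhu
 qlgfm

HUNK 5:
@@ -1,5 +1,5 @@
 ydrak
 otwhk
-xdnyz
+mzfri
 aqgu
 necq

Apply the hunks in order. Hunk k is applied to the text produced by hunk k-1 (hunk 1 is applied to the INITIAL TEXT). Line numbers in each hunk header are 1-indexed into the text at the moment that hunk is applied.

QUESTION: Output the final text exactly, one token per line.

Hunk 1: at line 1 remove [fdy,sgrsa,hge] add [xdnyz,aqgu] -> 9 lines: ydrak otwhk xdnyz aqgu jxbt dimve qlgfm ghht fjqrv
Hunk 2: at line 3 remove [jxbt] add [ppoi,eplvu,vktwj] -> 11 lines: ydrak otwhk xdnyz aqgu ppoi eplvu vktwj dimve qlgfm ghht fjqrv
Hunk 3: at line 3 remove [ppoi,eplvu] add [necq,kuomy,yipz] -> 12 lines: ydrak otwhk xdnyz aqgu necq kuomy yipz vktwj dimve qlgfm ghht fjqrv
Hunk 4: at line 8 remove [dimve] add [lldhu] -> 12 lines: ydrak otwhk xdnyz aqgu necq kuomy yipz vktwj lldhu qlgfm ghht fjqrv
Hunk 5: at line 1 remove [xdnyz] add [mzfri] -> 12 lines: ydrak otwhk mzfri aqgu necq kuomy yipz vktwj lldhu qlgfm ghht fjqrv

Answer: ydrak
otwhk
mzfri
aqgu
necq
kuomy
yipz
vktwj
lldhu
qlgfm
ghht
fjqrv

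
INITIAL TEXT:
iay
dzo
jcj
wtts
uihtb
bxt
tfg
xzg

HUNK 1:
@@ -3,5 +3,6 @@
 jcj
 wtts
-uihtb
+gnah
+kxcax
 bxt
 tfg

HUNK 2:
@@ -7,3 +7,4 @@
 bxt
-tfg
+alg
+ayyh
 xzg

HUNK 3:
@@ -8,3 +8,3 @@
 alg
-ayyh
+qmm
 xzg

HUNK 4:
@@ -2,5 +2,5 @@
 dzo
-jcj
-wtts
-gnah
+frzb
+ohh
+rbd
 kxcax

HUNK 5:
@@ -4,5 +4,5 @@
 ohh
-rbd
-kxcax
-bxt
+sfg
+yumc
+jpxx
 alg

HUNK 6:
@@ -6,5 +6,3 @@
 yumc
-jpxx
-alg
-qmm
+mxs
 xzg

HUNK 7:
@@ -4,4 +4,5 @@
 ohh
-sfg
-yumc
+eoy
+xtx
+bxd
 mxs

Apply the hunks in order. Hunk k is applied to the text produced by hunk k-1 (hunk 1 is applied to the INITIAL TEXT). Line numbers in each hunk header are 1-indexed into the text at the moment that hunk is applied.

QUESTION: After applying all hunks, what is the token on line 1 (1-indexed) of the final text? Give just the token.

Hunk 1: at line 3 remove [uihtb] add [gnah,kxcax] -> 9 lines: iay dzo jcj wtts gnah kxcax bxt tfg xzg
Hunk 2: at line 7 remove [tfg] add [alg,ayyh] -> 10 lines: iay dzo jcj wtts gnah kxcax bxt alg ayyh xzg
Hunk 3: at line 8 remove [ayyh] add [qmm] -> 10 lines: iay dzo jcj wtts gnah kxcax bxt alg qmm xzg
Hunk 4: at line 2 remove [jcj,wtts,gnah] add [frzb,ohh,rbd] -> 10 lines: iay dzo frzb ohh rbd kxcax bxt alg qmm xzg
Hunk 5: at line 4 remove [rbd,kxcax,bxt] add [sfg,yumc,jpxx] -> 10 lines: iay dzo frzb ohh sfg yumc jpxx alg qmm xzg
Hunk 6: at line 6 remove [jpxx,alg,qmm] add [mxs] -> 8 lines: iay dzo frzb ohh sfg yumc mxs xzg
Hunk 7: at line 4 remove [sfg,yumc] add [eoy,xtx,bxd] -> 9 lines: iay dzo frzb ohh eoy xtx bxd mxs xzg
Final line 1: iay

Answer: iay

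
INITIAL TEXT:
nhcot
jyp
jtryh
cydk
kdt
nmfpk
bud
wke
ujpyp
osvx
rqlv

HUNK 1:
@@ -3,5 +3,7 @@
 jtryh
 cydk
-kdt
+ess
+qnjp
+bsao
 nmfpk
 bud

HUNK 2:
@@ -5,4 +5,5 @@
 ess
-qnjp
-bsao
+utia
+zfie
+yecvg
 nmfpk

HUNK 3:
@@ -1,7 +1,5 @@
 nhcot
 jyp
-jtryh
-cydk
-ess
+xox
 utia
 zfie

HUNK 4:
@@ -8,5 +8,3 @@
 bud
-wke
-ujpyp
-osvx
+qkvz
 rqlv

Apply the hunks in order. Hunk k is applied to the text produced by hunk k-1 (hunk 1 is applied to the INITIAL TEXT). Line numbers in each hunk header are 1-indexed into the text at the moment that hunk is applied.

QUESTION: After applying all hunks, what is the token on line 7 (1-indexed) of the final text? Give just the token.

Hunk 1: at line 3 remove [kdt] add [ess,qnjp,bsao] -> 13 lines: nhcot jyp jtryh cydk ess qnjp bsao nmfpk bud wke ujpyp osvx rqlv
Hunk 2: at line 5 remove [qnjp,bsao] add [utia,zfie,yecvg] -> 14 lines: nhcot jyp jtryh cydk ess utia zfie yecvg nmfpk bud wke ujpyp osvx rqlv
Hunk 3: at line 1 remove [jtryh,cydk,ess] add [xox] -> 12 lines: nhcot jyp xox utia zfie yecvg nmfpk bud wke ujpyp osvx rqlv
Hunk 4: at line 8 remove [wke,ujpyp,osvx] add [qkvz] -> 10 lines: nhcot jyp xox utia zfie yecvg nmfpk bud qkvz rqlv
Final line 7: nmfpk

Answer: nmfpk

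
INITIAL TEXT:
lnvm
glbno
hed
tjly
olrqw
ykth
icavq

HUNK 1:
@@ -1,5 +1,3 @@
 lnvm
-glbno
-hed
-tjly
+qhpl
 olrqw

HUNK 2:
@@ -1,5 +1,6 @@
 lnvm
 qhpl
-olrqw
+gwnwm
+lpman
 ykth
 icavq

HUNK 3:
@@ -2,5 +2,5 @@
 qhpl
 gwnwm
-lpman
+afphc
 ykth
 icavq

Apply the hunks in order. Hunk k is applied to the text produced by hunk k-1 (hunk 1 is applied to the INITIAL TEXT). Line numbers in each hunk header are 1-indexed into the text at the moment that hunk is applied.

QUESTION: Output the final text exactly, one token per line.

Hunk 1: at line 1 remove [glbno,hed,tjly] add [qhpl] -> 5 lines: lnvm qhpl olrqw ykth icavq
Hunk 2: at line 1 remove [olrqw] add [gwnwm,lpman] -> 6 lines: lnvm qhpl gwnwm lpman ykth icavq
Hunk 3: at line 2 remove [lpman] add [afphc] -> 6 lines: lnvm qhpl gwnwm afphc ykth icavq

Answer: lnvm
qhpl
gwnwm
afphc
ykth
icavq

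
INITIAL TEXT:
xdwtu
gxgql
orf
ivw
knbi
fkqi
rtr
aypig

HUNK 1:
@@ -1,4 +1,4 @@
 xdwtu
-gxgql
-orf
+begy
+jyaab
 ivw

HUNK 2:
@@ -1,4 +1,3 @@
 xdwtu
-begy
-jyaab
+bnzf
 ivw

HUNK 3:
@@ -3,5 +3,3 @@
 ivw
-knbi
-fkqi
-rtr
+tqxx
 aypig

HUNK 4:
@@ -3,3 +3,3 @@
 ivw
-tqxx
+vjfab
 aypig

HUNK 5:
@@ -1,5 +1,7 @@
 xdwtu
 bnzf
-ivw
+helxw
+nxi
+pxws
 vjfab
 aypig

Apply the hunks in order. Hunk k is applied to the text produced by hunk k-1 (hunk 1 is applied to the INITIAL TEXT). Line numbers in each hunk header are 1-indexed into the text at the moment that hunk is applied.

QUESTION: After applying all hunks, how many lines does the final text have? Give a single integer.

Answer: 7

Derivation:
Hunk 1: at line 1 remove [gxgql,orf] add [begy,jyaab] -> 8 lines: xdwtu begy jyaab ivw knbi fkqi rtr aypig
Hunk 2: at line 1 remove [begy,jyaab] add [bnzf] -> 7 lines: xdwtu bnzf ivw knbi fkqi rtr aypig
Hunk 3: at line 3 remove [knbi,fkqi,rtr] add [tqxx] -> 5 lines: xdwtu bnzf ivw tqxx aypig
Hunk 4: at line 3 remove [tqxx] add [vjfab] -> 5 lines: xdwtu bnzf ivw vjfab aypig
Hunk 5: at line 1 remove [ivw] add [helxw,nxi,pxws] -> 7 lines: xdwtu bnzf helxw nxi pxws vjfab aypig
Final line count: 7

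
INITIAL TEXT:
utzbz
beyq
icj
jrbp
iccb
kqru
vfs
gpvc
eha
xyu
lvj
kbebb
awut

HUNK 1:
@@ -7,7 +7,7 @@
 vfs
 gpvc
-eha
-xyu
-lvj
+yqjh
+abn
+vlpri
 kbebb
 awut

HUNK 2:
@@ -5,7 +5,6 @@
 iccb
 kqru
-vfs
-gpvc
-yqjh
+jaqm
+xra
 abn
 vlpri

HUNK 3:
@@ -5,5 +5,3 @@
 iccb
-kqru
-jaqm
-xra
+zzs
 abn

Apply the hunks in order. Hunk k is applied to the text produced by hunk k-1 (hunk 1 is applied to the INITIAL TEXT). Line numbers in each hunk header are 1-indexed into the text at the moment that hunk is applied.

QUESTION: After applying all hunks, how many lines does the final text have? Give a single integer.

Hunk 1: at line 7 remove [eha,xyu,lvj] add [yqjh,abn,vlpri] -> 13 lines: utzbz beyq icj jrbp iccb kqru vfs gpvc yqjh abn vlpri kbebb awut
Hunk 2: at line 5 remove [vfs,gpvc,yqjh] add [jaqm,xra] -> 12 lines: utzbz beyq icj jrbp iccb kqru jaqm xra abn vlpri kbebb awut
Hunk 3: at line 5 remove [kqru,jaqm,xra] add [zzs] -> 10 lines: utzbz beyq icj jrbp iccb zzs abn vlpri kbebb awut
Final line count: 10

Answer: 10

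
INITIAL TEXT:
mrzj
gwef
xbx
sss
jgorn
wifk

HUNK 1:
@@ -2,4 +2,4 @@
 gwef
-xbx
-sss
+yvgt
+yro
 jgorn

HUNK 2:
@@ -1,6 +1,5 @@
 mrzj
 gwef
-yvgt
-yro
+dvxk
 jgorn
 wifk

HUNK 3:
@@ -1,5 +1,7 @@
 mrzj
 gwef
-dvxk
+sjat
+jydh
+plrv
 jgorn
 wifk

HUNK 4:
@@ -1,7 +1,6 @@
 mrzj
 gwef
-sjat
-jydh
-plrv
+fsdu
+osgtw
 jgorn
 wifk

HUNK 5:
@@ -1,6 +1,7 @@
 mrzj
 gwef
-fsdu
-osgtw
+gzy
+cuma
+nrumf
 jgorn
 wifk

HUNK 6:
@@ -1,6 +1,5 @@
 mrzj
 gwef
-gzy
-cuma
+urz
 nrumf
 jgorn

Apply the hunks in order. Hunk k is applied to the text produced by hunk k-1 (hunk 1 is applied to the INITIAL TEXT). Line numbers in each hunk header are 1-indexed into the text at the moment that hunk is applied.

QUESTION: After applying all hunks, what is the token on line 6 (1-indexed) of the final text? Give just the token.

Hunk 1: at line 2 remove [xbx,sss] add [yvgt,yro] -> 6 lines: mrzj gwef yvgt yro jgorn wifk
Hunk 2: at line 1 remove [yvgt,yro] add [dvxk] -> 5 lines: mrzj gwef dvxk jgorn wifk
Hunk 3: at line 1 remove [dvxk] add [sjat,jydh,plrv] -> 7 lines: mrzj gwef sjat jydh plrv jgorn wifk
Hunk 4: at line 1 remove [sjat,jydh,plrv] add [fsdu,osgtw] -> 6 lines: mrzj gwef fsdu osgtw jgorn wifk
Hunk 5: at line 1 remove [fsdu,osgtw] add [gzy,cuma,nrumf] -> 7 lines: mrzj gwef gzy cuma nrumf jgorn wifk
Hunk 6: at line 1 remove [gzy,cuma] add [urz] -> 6 lines: mrzj gwef urz nrumf jgorn wifk
Final line 6: wifk

Answer: wifk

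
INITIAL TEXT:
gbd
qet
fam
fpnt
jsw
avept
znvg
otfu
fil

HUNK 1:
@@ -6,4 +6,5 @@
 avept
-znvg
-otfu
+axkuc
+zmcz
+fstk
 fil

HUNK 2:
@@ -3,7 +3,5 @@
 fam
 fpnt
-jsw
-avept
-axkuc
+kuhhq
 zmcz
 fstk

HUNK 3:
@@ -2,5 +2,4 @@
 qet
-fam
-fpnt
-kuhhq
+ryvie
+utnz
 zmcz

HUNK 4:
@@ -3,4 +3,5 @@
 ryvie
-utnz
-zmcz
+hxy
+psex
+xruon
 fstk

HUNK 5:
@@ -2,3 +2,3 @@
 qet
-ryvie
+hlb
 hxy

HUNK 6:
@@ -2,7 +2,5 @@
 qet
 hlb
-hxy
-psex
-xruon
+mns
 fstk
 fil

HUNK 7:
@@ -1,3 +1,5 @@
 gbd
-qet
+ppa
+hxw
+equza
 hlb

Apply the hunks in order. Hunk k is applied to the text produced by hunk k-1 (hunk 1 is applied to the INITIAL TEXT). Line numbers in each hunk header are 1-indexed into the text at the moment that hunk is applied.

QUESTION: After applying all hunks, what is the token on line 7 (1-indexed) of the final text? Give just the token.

Answer: fstk

Derivation:
Hunk 1: at line 6 remove [znvg,otfu] add [axkuc,zmcz,fstk] -> 10 lines: gbd qet fam fpnt jsw avept axkuc zmcz fstk fil
Hunk 2: at line 3 remove [jsw,avept,axkuc] add [kuhhq] -> 8 lines: gbd qet fam fpnt kuhhq zmcz fstk fil
Hunk 3: at line 2 remove [fam,fpnt,kuhhq] add [ryvie,utnz] -> 7 lines: gbd qet ryvie utnz zmcz fstk fil
Hunk 4: at line 3 remove [utnz,zmcz] add [hxy,psex,xruon] -> 8 lines: gbd qet ryvie hxy psex xruon fstk fil
Hunk 5: at line 2 remove [ryvie] add [hlb] -> 8 lines: gbd qet hlb hxy psex xruon fstk fil
Hunk 6: at line 2 remove [hxy,psex,xruon] add [mns] -> 6 lines: gbd qet hlb mns fstk fil
Hunk 7: at line 1 remove [qet] add [ppa,hxw,equza] -> 8 lines: gbd ppa hxw equza hlb mns fstk fil
Final line 7: fstk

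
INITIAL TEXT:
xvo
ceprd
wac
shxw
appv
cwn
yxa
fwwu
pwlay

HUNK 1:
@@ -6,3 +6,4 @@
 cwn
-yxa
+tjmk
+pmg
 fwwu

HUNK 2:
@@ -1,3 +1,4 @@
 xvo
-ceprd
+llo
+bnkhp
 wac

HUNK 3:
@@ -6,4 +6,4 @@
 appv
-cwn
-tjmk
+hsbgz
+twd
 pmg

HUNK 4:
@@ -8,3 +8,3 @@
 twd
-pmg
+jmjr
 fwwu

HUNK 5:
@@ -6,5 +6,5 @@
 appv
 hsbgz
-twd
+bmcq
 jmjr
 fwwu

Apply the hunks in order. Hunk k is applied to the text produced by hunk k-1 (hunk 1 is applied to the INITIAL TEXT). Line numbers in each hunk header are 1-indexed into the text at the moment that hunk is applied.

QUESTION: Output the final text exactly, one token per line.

Answer: xvo
llo
bnkhp
wac
shxw
appv
hsbgz
bmcq
jmjr
fwwu
pwlay

Derivation:
Hunk 1: at line 6 remove [yxa] add [tjmk,pmg] -> 10 lines: xvo ceprd wac shxw appv cwn tjmk pmg fwwu pwlay
Hunk 2: at line 1 remove [ceprd] add [llo,bnkhp] -> 11 lines: xvo llo bnkhp wac shxw appv cwn tjmk pmg fwwu pwlay
Hunk 3: at line 6 remove [cwn,tjmk] add [hsbgz,twd] -> 11 lines: xvo llo bnkhp wac shxw appv hsbgz twd pmg fwwu pwlay
Hunk 4: at line 8 remove [pmg] add [jmjr] -> 11 lines: xvo llo bnkhp wac shxw appv hsbgz twd jmjr fwwu pwlay
Hunk 5: at line 6 remove [twd] add [bmcq] -> 11 lines: xvo llo bnkhp wac shxw appv hsbgz bmcq jmjr fwwu pwlay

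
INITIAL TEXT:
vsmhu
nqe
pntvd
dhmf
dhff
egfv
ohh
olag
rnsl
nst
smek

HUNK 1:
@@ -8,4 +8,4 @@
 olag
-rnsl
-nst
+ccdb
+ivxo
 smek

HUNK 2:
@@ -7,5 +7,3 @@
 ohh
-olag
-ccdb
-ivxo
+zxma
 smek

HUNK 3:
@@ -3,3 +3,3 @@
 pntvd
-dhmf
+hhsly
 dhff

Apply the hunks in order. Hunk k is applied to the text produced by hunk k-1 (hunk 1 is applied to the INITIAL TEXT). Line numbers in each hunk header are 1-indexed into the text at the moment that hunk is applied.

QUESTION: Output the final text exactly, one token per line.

Answer: vsmhu
nqe
pntvd
hhsly
dhff
egfv
ohh
zxma
smek

Derivation:
Hunk 1: at line 8 remove [rnsl,nst] add [ccdb,ivxo] -> 11 lines: vsmhu nqe pntvd dhmf dhff egfv ohh olag ccdb ivxo smek
Hunk 2: at line 7 remove [olag,ccdb,ivxo] add [zxma] -> 9 lines: vsmhu nqe pntvd dhmf dhff egfv ohh zxma smek
Hunk 3: at line 3 remove [dhmf] add [hhsly] -> 9 lines: vsmhu nqe pntvd hhsly dhff egfv ohh zxma smek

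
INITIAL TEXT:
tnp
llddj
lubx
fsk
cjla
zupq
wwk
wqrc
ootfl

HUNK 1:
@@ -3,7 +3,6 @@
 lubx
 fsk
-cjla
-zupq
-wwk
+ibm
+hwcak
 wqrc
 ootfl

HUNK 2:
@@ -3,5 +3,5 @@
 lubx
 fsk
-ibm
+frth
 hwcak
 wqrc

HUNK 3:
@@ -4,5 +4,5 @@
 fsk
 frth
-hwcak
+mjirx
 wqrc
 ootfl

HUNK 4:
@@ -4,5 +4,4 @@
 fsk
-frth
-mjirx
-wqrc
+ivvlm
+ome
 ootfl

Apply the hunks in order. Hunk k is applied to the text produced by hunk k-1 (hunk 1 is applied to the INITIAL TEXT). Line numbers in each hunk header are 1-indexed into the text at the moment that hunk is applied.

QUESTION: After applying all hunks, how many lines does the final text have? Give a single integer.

Answer: 7

Derivation:
Hunk 1: at line 3 remove [cjla,zupq,wwk] add [ibm,hwcak] -> 8 lines: tnp llddj lubx fsk ibm hwcak wqrc ootfl
Hunk 2: at line 3 remove [ibm] add [frth] -> 8 lines: tnp llddj lubx fsk frth hwcak wqrc ootfl
Hunk 3: at line 4 remove [hwcak] add [mjirx] -> 8 lines: tnp llddj lubx fsk frth mjirx wqrc ootfl
Hunk 4: at line 4 remove [frth,mjirx,wqrc] add [ivvlm,ome] -> 7 lines: tnp llddj lubx fsk ivvlm ome ootfl
Final line count: 7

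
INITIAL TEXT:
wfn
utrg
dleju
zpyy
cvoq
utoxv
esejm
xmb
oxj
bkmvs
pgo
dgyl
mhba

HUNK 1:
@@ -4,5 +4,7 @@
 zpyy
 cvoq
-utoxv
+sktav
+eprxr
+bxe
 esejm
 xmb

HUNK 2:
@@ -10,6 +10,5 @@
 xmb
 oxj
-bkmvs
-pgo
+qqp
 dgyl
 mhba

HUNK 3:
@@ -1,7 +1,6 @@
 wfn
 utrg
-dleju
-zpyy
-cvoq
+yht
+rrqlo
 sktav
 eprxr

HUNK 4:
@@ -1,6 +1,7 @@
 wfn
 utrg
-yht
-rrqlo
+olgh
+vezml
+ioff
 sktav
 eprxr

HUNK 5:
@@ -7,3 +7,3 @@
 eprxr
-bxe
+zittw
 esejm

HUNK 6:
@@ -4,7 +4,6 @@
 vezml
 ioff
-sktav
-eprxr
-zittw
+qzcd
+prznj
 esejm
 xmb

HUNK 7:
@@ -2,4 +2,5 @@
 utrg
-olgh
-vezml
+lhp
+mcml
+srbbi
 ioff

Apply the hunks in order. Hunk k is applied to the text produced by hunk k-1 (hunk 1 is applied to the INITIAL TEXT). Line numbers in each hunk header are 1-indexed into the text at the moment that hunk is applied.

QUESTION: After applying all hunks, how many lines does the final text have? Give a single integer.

Hunk 1: at line 4 remove [utoxv] add [sktav,eprxr,bxe] -> 15 lines: wfn utrg dleju zpyy cvoq sktav eprxr bxe esejm xmb oxj bkmvs pgo dgyl mhba
Hunk 2: at line 10 remove [bkmvs,pgo] add [qqp] -> 14 lines: wfn utrg dleju zpyy cvoq sktav eprxr bxe esejm xmb oxj qqp dgyl mhba
Hunk 3: at line 1 remove [dleju,zpyy,cvoq] add [yht,rrqlo] -> 13 lines: wfn utrg yht rrqlo sktav eprxr bxe esejm xmb oxj qqp dgyl mhba
Hunk 4: at line 1 remove [yht,rrqlo] add [olgh,vezml,ioff] -> 14 lines: wfn utrg olgh vezml ioff sktav eprxr bxe esejm xmb oxj qqp dgyl mhba
Hunk 5: at line 7 remove [bxe] add [zittw] -> 14 lines: wfn utrg olgh vezml ioff sktav eprxr zittw esejm xmb oxj qqp dgyl mhba
Hunk 6: at line 4 remove [sktav,eprxr,zittw] add [qzcd,prznj] -> 13 lines: wfn utrg olgh vezml ioff qzcd prznj esejm xmb oxj qqp dgyl mhba
Hunk 7: at line 2 remove [olgh,vezml] add [lhp,mcml,srbbi] -> 14 lines: wfn utrg lhp mcml srbbi ioff qzcd prznj esejm xmb oxj qqp dgyl mhba
Final line count: 14

Answer: 14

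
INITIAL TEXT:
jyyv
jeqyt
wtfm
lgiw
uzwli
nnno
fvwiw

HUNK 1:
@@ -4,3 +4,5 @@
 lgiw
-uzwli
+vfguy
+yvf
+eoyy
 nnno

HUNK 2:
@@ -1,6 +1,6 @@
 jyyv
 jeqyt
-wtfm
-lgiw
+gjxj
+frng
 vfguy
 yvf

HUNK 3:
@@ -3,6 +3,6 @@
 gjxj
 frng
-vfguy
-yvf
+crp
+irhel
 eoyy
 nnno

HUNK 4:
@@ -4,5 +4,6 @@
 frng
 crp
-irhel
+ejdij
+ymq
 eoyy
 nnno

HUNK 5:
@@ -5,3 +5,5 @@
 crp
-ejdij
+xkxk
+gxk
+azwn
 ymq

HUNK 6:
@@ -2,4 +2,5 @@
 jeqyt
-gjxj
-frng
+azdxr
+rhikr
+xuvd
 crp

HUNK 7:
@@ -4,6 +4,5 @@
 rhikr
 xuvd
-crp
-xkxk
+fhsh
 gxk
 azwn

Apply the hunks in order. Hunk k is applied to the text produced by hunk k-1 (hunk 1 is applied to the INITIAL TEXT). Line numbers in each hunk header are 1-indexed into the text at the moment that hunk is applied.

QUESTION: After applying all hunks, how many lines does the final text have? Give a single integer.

Answer: 12

Derivation:
Hunk 1: at line 4 remove [uzwli] add [vfguy,yvf,eoyy] -> 9 lines: jyyv jeqyt wtfm lgiw vfguy yvf eoyy nnno fvwiw
Hunk 2: at line 1 remove [wtfm,lgiw] add [gjxj,frng] -> 9 lines: jyyv jeqyt gjxj frng vfguy yvf eoyy nnno fvwiw
Hunk 3: at line 3 remove [vfguy,yvf] add [crp,irhel] -> 9 lines: jyyv jeqyt gjxj frng crp irhel eoyy nnno fvwiw
Hunk 4: at line 4 remove [irhel] add [ejdij,ymq] -> 10 lines: jyyv jeqyt gjxj frng crp ejdij ymq eoyy nnno fvwiw
Hunk 5: at line 5 remove [ejdij] add [xkxk,gxk,azwn] -> 12 lines: jyyv jeqyt gjxj frng crp xkxk gxk azwn ymq eoyy nnno fvwiw
Hunk 6: at line 2 remove [gjxj,frng] add [azdxr,rhikr,xuvd] -> 13 lines: jyyv jeqyt azdxr rhikr xuvd crp xkxk gxk azwn ymq eoyy nnno fvwiw
Hunk 7: at line 4 remove [crp,xkxk] add [fhsh] -> 12 lines: jyyv jeqyt azdxr rhikr xuvd fhsh gxk azwn ymq eoyy nnno fvwiw
Final line count: 12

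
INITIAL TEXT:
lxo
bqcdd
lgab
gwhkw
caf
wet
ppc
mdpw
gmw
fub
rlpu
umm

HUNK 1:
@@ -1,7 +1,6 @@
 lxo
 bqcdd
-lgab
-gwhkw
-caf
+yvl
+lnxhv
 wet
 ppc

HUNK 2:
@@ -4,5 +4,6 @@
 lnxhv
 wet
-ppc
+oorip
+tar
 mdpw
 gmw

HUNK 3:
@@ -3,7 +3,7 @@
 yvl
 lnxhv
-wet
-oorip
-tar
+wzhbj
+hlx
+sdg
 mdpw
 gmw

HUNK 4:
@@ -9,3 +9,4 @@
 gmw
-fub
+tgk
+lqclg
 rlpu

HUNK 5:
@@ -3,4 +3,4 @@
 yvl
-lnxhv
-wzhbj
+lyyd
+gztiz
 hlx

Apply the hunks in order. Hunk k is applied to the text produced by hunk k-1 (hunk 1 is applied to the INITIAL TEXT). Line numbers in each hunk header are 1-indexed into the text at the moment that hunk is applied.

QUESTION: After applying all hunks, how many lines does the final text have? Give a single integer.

Answer: 13

Derivation:
Hunk 1: at line 1 remove [lgab,gwhkw,caf] add [yvl,lnxhv] -> 11 lines: lxo bqcdd yvl lnxhv wet ppc mdpw gmw fub rlpu umm
Hunk 2: at line 4 remove [ppc] add [oorip,tar] -> 12 lines: lxo bqcdd yvl lnxhv wet oorip tar mdpw gmw fub rlpu umm
Hunk 3: at line 3 remove [wet,oorip,tar] add [wzhbj,hlx,sdg] -> 12 lines: lxo bqcdd yvl lnxhv wzhbj hlx sdg mdpw gmw fub rlpu umm
Hunk 4: at line 9 remove [fub] add [tgk,lqclg] -> 13 lines: lxo bqcdd yvl lnxhv wzhbj hlx sdg mdpw gmw tgk lqclg rlpu umm
Hunk 5: at line 3 remove [lnxhv,wzhbj] add [lyyd,gztiz] -> 13 lines: lxo bqcdd yvl lyyd gztiz hlx sdg mdpw gmw tgk lqclg rlpu umm
Final line count: 13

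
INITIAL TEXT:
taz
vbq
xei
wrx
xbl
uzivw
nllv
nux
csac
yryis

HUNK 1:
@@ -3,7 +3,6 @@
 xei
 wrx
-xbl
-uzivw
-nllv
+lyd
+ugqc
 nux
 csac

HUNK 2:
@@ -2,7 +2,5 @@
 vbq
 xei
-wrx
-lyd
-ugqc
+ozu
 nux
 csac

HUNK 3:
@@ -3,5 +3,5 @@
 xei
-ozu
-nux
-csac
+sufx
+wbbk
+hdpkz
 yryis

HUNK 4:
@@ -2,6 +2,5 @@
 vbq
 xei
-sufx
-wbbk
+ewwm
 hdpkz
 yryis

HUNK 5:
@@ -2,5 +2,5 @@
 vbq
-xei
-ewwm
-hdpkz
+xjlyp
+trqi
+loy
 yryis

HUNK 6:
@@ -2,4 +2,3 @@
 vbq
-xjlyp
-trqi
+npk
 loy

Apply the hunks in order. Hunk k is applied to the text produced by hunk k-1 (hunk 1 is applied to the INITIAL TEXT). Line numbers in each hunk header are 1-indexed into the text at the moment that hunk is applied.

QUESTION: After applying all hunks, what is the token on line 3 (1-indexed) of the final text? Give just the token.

Hunk 1: at line 3 remove [xbl,uzivw,nllv] add [lyd,ugqc] -> 9 lines: taz vbq xei wrx lyd ugqc nux csac yryis
Hunk 2: at line 2 remove [wrx,lyd,ugqc] add [ozu] -> 7 lines: taz vbq xei ozu nux csac yryis
Hunk 3: at line 3 remove [ozu,nux,csac] add [sufx,wbbk,hdpkz] -> 7 lines: taz vbq xei sufx wbbk hdpkz yryis
Hunk 4: at line 2 remove [sufx,wbbk] add [ewwm] -> 6 lines: taz vbq xei ewwm hdpkz yryis
Hunk 5: at line 2 remove [xei,ewwm,hdpkz] add [xjlyp,trqi,loy] -> 6 lines: taz vbq xjlyp trqi loy yryis
Hunk 6: at line 2 remove [xjlyp,trqi] add [npk] -> 5 lines: taz vbq npk loy yryis
Final line 3: npk

Answer: npk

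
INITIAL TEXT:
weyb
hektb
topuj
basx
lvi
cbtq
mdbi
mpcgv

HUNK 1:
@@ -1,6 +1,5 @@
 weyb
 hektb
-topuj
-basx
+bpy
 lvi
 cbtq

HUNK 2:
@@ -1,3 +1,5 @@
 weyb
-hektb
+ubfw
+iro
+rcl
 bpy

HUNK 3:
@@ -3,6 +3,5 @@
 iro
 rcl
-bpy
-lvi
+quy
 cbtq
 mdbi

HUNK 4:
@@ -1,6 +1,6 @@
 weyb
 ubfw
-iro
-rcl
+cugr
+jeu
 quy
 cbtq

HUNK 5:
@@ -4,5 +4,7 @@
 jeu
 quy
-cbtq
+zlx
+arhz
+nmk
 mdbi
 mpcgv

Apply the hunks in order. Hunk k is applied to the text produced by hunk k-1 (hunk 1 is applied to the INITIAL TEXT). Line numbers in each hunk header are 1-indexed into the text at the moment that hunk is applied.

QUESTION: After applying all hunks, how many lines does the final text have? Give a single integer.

Hunk 1: at line 1 remove [topuj,basx] add [bpy] -> 7 lines: weyb hektb bpy lvi cbtq mdbi mpcgv
Hunk 2: at line 1 remove [hektb] add [ubfw,iro,rcl] -> 9 lines: weyb ubfw iro rcl bpy lvi cbtq mdbi mpcgv
Hunk 3: at line 3 remove [bpy,lvi] add [quy] -> 8 lines: weyb ubfw iro rcl quy cbtq mdbi mpcgv
Hunk 4: at line 1 remove [iro,rcl] add [cugr,jeu] -> 8 lines: weyb ubfw cugr jeu quy cbtq mdbi mpcgv
Hunk 5: at line 4 remove [cbtq] add [zlx,arhz,nmk] -> 10 lines: weyb ubfw cugr jeu quy zlx arhz nmk mdbi mpcgv
Final line count: 10

Answer: 10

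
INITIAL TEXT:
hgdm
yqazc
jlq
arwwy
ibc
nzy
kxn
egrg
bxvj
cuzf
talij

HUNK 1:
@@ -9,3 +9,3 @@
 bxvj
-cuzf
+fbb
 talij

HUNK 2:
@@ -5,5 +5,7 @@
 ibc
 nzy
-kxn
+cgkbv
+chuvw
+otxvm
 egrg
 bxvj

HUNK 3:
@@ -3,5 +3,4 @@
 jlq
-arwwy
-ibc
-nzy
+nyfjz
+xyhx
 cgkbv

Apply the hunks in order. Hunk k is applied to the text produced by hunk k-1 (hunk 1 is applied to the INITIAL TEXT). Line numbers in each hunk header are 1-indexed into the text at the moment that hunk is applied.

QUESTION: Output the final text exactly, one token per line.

Hunk 1: at line 9 remove [cuzf] add [fbb] -> 11 lines: hgdm yqazc jlq arwwy ibc nzy kxn egrg bxvj fbb talij
Hunk 2: at line 5 remove [kxn] add [cgkbv,chuvw,otxvm] -> 13 lines: hgdm yqazc jlq arwwy ibc nzy cgkbv chuvw otxvm egrg bxvj fbb talij
Hunk 3: at line 3 remove [arwwy,ibc,nzy] add [nyfjz,xyhx] -> 12 lines: hgdm yqazc jlq nyfjz xyhx cgkbv chuvw otxvm egrg bxvj fbb talij

Answer: hgdm
yqazc
jlq
nyfjz
xyhx
cgkbv
chuvw
otxvm
egrg
bxvj
fbb
talij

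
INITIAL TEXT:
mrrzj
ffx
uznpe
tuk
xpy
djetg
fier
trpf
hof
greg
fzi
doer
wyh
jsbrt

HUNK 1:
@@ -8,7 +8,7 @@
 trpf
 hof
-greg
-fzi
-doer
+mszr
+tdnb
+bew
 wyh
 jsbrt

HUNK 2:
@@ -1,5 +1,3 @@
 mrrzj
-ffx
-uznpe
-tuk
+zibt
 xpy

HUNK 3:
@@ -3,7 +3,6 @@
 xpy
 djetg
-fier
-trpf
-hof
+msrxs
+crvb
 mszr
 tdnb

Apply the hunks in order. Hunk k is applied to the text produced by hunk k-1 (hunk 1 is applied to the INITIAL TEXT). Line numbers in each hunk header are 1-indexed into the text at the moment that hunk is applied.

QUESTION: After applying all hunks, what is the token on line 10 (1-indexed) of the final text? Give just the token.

Hunk 1: at line 8 remove [greg,fzi,doer] add [mszr,tdnb,bew] -> 14 lines: mrrzj ffx uznpe tuk xpy djetg fier trpf hof mszr tdnb bew wyh jsbrt
Hunk 2: at line 1 remove [ffx,uznpe,tuk] add [zibt] -> 12 lines: mrrzj zibt xpy djetg fier trpf hof mszr tdnb bew wyh jsbrt
Hunk 3: at line 3 remove [fier,trpf,hof] add [msrxs,crvb] -> 11 lines: mrrzj zibt xpy djetg msrxs crvb mszr tdnb bew wyh jsbrt
Final line 10: wyh

Answer: wyh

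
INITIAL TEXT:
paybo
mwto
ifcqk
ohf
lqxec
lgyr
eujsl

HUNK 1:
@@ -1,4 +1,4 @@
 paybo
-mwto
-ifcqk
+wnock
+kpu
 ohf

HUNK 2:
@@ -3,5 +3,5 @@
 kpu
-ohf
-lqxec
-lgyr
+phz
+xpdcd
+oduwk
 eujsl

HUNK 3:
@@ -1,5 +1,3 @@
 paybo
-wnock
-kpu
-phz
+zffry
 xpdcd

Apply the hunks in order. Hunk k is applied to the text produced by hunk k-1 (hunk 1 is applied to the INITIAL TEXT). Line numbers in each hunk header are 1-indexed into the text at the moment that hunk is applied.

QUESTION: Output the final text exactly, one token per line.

Answer: paybo
zffry
xpdcd
oduwk
eujsl

Derivation:
Hunk 1: at line 1 remove [mwto,ifcqk] add [wnock,kpu] -> 7 lines: paybo wnock kpu ohf lqxec lgyr eujsl
Hunk 2: at line 3 remove [ohf,lqxec,lgyr] add [phz,xpdcd,oduwk] -> 7 lines: paybo wnock kpu phz xpdcd oduwk eujsl
Hunk 3: at line 1 remove [wnock,kpu,phz] add [zffry] -> 5 lines: paybo zffry xpdcd oduwk eujsl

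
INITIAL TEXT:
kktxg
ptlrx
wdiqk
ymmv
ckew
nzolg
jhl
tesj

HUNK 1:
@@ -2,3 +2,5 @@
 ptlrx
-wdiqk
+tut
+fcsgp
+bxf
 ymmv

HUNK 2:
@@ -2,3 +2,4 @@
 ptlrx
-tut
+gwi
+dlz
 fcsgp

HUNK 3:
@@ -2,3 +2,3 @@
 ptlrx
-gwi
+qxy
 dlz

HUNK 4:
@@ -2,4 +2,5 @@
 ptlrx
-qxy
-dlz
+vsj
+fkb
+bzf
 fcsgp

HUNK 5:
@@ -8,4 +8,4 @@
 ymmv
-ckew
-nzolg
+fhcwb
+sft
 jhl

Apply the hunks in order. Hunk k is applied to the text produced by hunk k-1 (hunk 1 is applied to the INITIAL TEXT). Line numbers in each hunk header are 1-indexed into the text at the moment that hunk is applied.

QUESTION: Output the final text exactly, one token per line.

Answer: kktxg
ptlrx
vsj
fkb
bzf
fcsgp
bxf
ymmv
fhcwb
sft
jhl
tesj

Derivation:
Hunk 1: at line 2 remove [wdiqk] add [tut,fcsgp,bxf] -> 10 lines: kktxg ptlrx tut fcsgp bxf ymmv ckew nzolg jhl tesj
Hunk 2: at line 2 remove [tut] add [gwi,dlz] -> 11 lines: kktxg ptlrx gwi dlz fcsgp bxf ymmv ckew nzolg jhl tesj
Hunk 3: at line 2 remove [gwi] add [qxy] -> 11 lines: kktxg ptlrx qxy dlz fcsgp bxf ymmv ckew nzolg jhl tesj
Hunk 4: at line 2 remove [qxy,dlz] add [vsj,fkb,bzf] -> 12 lines: kktxg ptlrx vsj fkb bzf fcsgp bxf ymmv ckew nzolg jhl tesj
Hunk 5: at line 8 remove [ckew,nzolg] add [fhcwb,sft] -> 12 lines: kktxg ptlrx vsj fkb bzf fcsgp bxf ymmv fhcwb sft jhl tesj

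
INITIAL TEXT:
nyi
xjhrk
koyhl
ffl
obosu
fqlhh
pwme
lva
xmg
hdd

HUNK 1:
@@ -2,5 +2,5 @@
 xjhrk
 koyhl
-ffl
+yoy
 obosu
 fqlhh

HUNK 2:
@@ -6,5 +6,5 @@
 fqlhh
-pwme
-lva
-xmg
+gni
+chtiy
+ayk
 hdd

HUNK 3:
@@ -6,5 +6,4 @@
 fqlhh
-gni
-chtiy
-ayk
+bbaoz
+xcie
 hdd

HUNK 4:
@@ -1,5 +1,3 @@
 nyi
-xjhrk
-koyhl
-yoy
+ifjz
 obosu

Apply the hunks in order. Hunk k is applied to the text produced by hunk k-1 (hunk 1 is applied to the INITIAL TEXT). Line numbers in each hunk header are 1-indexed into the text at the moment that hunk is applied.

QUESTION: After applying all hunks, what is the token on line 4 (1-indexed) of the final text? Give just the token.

Answer: fqlhh

Derivation:
Hunk 1: at line 2 remove [ffl] add [yoy] -> 10 lines: nyi xjhrk koyhl yoy obosu fqlhh pwme lva xmg hdd
Hunk 2: at line 6 remove [pwme,lva,xmg] add [gni,chtiy,ayk] -> 10 lines: nyi xjhrk koyhl yoy obosu fqlhh gni chtiy ayk hdd
Hunk 3: at line 6 remove [gni,chtiy,ayk] add [bbaoz,xcie] -> 9 lines: nyi xjhrk koyhl yoy obosu fqlhh bbaoz xcie hdd
Hunk 4: at line 1 remove [xjhrk,koyhl,yoy] add [ifjz] -> 7 lines: nyi ifjz obosu fqlhh bbaoz xcie hdd
Final line 4: fqlhh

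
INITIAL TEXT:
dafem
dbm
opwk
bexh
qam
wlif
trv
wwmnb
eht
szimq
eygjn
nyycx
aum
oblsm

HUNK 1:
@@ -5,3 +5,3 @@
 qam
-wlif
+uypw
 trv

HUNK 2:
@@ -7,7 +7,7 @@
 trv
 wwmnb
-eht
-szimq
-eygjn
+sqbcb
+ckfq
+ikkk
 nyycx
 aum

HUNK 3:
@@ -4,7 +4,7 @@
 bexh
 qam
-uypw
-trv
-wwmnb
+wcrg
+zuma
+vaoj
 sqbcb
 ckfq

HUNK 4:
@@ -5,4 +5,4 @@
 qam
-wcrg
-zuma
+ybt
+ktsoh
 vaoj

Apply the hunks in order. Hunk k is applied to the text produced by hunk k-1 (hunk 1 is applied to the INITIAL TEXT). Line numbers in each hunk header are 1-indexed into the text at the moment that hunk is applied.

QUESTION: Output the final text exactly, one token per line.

Hunk 1: at line 5 remove [wlif] add [uypw] -> 14 lines: dafem dbm opwk bexh qam uypw trv wwmnb eht szimq eygjn nyycx aum oblsm
Hunk 2: at line 7 remove [eht,szimq,eygjn] add [sqbcb,ckfq,ikkk] -> 14 lines: dafem dbm opwk bexh qam uypw trv wwmnb sqbcb ckfq ikkk nyycx aum oblsm
Hunk 3: at line 4 remove [uypw,trv,wwmnb] add [wcrg,zuma,vaoj] -> 14 lines: dafem dbm opwk bexh qam wcrg zuma vaoj sqbcb ckfq ikkk nyycx aum oblsm
Hunk 4: at line 5 remove [wcrg,zuma] add [ybt,ktsoh] -> 14 lines: dafem dbm opwk bexh qam ybt ktsoh vaoj sqbcb ckfq ikkk nyycx aum oblsm

Answer: dafem
dbm
opwk
bexh
qam
ybt
ktsoh
vaoj
sqbcb
ckfq
ikkk
nyycx
aum
oblsm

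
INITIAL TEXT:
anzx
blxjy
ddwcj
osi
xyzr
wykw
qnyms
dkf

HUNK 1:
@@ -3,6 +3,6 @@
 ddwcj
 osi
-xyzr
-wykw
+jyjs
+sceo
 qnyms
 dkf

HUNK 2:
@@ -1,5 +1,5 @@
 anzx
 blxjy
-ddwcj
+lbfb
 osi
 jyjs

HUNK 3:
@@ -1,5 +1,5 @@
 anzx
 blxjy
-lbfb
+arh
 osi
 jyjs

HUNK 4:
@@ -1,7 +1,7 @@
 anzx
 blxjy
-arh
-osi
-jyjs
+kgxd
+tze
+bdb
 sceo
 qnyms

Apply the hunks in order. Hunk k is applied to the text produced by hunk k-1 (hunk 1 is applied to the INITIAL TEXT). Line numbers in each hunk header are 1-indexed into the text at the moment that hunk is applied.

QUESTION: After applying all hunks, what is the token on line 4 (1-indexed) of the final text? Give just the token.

Hunk 1: at line 3 remove [xyzr,wykw] add [jyjs,sceo] -> 8 lines: anzx blxjy ddwcj osi jyjs sceo qnyms dkf
Hunk 2: at line 1 remove [ddwcj] add [lbfb] -> 8 lines: anzx blxjy lbfb osi jyjs sceo qnyms dkf
Hunk 3: at line 1 remove [lbfb] add [arh] -> 8 lines: anzx blxjy arh osi jyjs sceo qnyms dkf
Hunk 4: at line 1 remove [arh,osi,jyjs] add [kgxd,tze,bdb] -> 8 lines: anzx blxjy kgxd tze bdb sceo qnyms dkf
Final line 4: tze

Answer: tze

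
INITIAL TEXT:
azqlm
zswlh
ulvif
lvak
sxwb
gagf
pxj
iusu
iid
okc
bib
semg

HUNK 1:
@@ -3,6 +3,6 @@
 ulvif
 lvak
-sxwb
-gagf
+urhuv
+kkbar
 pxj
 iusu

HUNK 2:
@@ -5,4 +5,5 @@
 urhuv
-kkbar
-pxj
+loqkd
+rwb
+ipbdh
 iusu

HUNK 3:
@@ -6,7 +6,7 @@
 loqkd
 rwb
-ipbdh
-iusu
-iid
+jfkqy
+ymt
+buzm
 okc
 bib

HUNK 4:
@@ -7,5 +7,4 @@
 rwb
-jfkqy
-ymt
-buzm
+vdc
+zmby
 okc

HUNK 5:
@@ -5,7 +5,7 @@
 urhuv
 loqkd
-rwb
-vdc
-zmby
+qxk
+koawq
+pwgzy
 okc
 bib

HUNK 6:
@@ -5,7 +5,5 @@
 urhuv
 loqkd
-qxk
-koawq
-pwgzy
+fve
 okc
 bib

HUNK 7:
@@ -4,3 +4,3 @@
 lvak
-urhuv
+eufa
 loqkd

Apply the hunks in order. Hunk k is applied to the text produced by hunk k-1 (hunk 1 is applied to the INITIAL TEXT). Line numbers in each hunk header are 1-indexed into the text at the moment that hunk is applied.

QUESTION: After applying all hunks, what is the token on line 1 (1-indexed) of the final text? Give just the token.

Answer: azqlm

Derivation:
Hunk 1: at line 3 remove [sxwb,gagf] add [urhuv,kkbar] -> 12 lines: azqlm zswlh ulvif lvak urhuv kkbar pxj iusu iid okc bib semg
Hunk 2: at line 5 remove [kkbar,pxj] add [loqkd,rwb,ipbdh] -> 13 lines: azqlm zswlh ulvif lvak urhuv loqkd rwb ipbdh iusu iid okc bib semg
Hunk 3: at line 6 remove [ipbdh,iusu,iid] add [jfkqy,ymt,buzm] -> 13 lines: azqlm zswlh ulvif lvak urhuv loqkd rwb jfkqy ymt buzm okc bib semg
Hunk 4: at line 7 remove [jfkqy,ymt,buzm] add [vdc,zmby] -> 12 lines: azqlm zswlh ulvif lvak urhuv loqkd rwb vdc zmby okc bib semg
Hunk 5: at line 5 remove [rwb,vdc,zmby] add [qxk,koawq,pwgzy] -> 12 lines: azqlm zswlh ulvif lvak urhuv loqkd qxk koawq pwgzy okc bib semg
Hunk 6: at line 5 remove [qxk,koawq,pwgzy] add [fve] -> 10 lines: azqlm zswlh ulvif lvak urhuv loqkd fve okc bib semg
Hunk 7: at line 4 remove [urhuv] add [eufa] -> 10 lines: azqlm zswlh ulvif lvak eufa loqkd fve okc bib semg
Final line 1: azqlm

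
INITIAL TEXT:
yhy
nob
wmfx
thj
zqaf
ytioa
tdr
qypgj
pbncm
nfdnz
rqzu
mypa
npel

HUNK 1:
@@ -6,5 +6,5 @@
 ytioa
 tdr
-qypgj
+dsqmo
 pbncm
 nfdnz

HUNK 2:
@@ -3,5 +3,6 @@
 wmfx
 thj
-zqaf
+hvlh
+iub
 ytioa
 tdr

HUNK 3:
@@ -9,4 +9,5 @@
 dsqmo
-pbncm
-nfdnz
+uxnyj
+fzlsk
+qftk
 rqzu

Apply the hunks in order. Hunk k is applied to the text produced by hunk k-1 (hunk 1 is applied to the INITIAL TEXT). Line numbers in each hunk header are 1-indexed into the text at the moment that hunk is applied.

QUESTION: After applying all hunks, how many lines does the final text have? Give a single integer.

Answer: 15

Derivation:
Hunk 1: at line 6 remove [qypgj] add [dsqmo] -> 13 lines: yhy nob wmfx thj zqaf ytioa tdr dsqmo pbncm nfdnz rqzu mypa npel
Hunk 2: at line 3 remove [zqaf] add [hvlh,iub] -> 14 lines: yhy nob wmfx thj hvlh iub ytioa tdr dsqmo pbncm nfdnz rqzu mypa npel
Hunk 3: at line 9 remove [pbncm,nfdnz] add [uxnyj,fzlsk,qftk] -> 15 lines: yhy nob wmfx thj hvlh iub ytioa tdr dsqmo uxnyj fzlsk qftk rqzu mypa npel
Final line count: 15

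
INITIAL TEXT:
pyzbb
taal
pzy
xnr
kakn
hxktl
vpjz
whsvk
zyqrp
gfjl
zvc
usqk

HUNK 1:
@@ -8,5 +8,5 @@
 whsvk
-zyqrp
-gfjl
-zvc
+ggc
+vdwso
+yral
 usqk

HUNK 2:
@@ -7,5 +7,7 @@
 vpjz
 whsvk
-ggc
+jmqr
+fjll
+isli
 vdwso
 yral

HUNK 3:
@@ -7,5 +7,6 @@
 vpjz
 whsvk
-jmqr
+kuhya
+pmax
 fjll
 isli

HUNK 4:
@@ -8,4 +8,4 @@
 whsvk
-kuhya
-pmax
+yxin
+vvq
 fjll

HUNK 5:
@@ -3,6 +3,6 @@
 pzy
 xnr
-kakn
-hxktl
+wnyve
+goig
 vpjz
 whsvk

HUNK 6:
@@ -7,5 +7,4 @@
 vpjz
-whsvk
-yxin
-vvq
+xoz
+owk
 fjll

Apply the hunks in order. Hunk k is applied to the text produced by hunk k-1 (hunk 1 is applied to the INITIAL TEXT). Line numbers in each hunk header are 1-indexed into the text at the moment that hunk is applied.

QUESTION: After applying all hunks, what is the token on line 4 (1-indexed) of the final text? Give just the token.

Hunk 1: at line 8 remove [zyqrp,gfjl,zvc] add [ggc,vdwso,yral] -> 12 lines: pyzbb taal pzy xnr kakn hxktl vpjz whsvk ggc vdwso yral usqk
Hunk 2: at line 7 remove [ggc] add [jmqr,fjll,isli] -> 14 lines: pyzbb taal pzy xnr kakn hxktl vpjz whsvk jmqr fjll isli vdwso yral usqk
Hunk 3: at line 7 remove [jmqr] add [kuhya,pmax] -> 15 lines: pyzbb taal pzy xnr kakn hxktl vpjz whsvk kuhya pmax fjll isli vdwso yral usqk
Hunk 4: at line 8 remove [kuhya,pmax] add [yxin,vvq] -> 15 lines: pyzbb taal pzy xnr kakn hxktl vpjz whsvk yxin vvq fjll isli vdwso yral usqk
Hunk 5: at line 3 remove [kakn,hxktl] add [wnyve,goig] -> 15 lines: pyzbb taal pzy xnr wnyve goig vpjz whsvk yxin vvq fjll isli vdwso yral usqk
Hunk 6: at line 7 remove [whsvk,yxin,vvq] add [xoz,owk] -> 14 lines: pyzbb taal pzy xnr wnyve goig vpjz xoz owk fjll isli vdwso yral usqk
Final line 4: xnr

Answer: xnr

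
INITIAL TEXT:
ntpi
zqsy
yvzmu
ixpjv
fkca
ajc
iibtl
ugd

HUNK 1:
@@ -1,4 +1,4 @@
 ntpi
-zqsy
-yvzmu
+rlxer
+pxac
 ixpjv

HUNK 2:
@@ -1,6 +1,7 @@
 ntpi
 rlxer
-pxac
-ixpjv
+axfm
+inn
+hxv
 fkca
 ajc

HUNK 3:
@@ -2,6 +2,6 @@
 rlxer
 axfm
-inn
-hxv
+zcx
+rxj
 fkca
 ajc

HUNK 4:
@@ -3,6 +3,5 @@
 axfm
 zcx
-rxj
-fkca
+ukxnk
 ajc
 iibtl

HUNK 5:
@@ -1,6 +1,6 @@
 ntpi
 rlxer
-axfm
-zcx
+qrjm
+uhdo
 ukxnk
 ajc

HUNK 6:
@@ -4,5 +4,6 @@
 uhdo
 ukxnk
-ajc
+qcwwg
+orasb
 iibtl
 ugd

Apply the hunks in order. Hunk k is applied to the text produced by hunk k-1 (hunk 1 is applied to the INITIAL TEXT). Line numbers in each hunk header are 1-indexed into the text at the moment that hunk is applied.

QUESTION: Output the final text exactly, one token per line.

Hunk 1: at line 1 remove [zqsy,yvzmu] add [rlxer,pxac] -> 8 lines: ntpi rlxer pxac ixpjv fkca ajc iibtl ugd
Hunk 2: at line 1 remove [pxac,ixpjv] add [axfm,inn,hxv] -> 9 lines: ntpi rlxer axfm inn hxv fkca ajc iibtl ugd
Hunk 3: at line 2 remove [inn,hxv] add [zcx,rxj] -> 9 lines: ntpi rlxer axfm zcx rxj fkca ajc iibtl ugd
Hunk 4: at line 3 remove [rxj,fkca] add [ukxnk] -> 8 lines: ntpi rlxer axfm zcx ukxnk ajc iibtl ugd
Hunk 5: at line 1 remove [axfm,zcx] add [qrjm,uhdo] -> 8 lines: ntpi rlxer qrjm uhdo ukxnk ajc iibtl ugd
Hunk 6: at line 4 remove [ajc] add [qcwwg,orasb] -> 9 lines: ntpi rlxer qrjm uhdo ukxnk qcwwg orasb iibtl ugd

Answer: ntpi
rlxer
qrjm
uhdo
ukxnk
qcwwg
orasb
iibtl
ugd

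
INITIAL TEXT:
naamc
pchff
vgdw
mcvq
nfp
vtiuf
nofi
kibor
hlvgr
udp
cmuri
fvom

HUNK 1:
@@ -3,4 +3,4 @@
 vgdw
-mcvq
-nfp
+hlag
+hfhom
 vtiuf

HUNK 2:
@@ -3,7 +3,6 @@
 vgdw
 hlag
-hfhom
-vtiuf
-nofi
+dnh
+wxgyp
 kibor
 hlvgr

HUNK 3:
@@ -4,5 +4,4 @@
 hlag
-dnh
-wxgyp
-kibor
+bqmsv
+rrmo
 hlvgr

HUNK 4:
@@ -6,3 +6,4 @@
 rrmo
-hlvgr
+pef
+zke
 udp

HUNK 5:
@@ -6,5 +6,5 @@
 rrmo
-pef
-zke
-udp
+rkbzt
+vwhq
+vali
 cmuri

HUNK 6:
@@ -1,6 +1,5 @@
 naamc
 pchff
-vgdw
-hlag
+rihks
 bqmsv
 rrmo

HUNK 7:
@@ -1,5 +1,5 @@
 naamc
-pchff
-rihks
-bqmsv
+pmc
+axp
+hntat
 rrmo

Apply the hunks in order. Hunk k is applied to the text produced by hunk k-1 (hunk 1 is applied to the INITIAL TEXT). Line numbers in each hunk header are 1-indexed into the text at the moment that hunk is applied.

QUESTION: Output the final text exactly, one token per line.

Answer: naamc
pmc
axp
hntat
rrmo
rkbzt
vwhq
vali
cmuri
fvom

Derivation:
Hunk 1: at line 3 remove [mcvq,nfp] add [hlag,hfhom] -> 12 lines: naamc pchff vgdw hlag hfhom vtiuf nofi kibor hlvgr udp cmuri fvom
Hunk 2: at line 3 remove [hfhom,vtiuf,nofi] add [dnh,wxgyp] -> 11 lines: naamc pchff vgdw hlag dnh wxgyp kibor hlvgr udp cmuri fvom
Hunk 3: at line 4 remove [dnh,wxgyp,kibor] add [bqmsv,rrmo] -> 10 lines: naamc pchff vgdw hlag bqmsv rrmo hlvgr udp cmuri fvom
Hunk 4: at line 6 remove [hlvgr] add [pef,zke] -> 11 lines: naamc pchff vgdw hlag bqmsv rrmo pef zke udp cmuri fvom
Hunk 5: at line 6 remove [pef,zke,udp] add [rkbzt,vwhq,vali] -> 11 lines: naamc pchff vgdw hlag bqmsv rrmo rkbzt vwhq vali cmuri fvom
Hunk 6: at line 1 remove [vgdw,hlag] add [rihks] -> 10 lines: naamc pchff rihks bqmsv rrmo rkbzt vwhq vali cmuri fvom
Hunk 7: at line 1 remove [pchff,rihks,bqmsv] add [pmc,axp,hntat] -> 10 lines: naamc pmc axp hntat rrmo rkbzt vwhq vali cmuri fvom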